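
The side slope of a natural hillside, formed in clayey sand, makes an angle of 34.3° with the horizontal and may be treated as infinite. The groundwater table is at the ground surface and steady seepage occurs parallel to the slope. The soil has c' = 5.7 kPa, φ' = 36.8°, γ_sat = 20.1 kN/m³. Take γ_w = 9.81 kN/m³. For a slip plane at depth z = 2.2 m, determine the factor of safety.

FS = 0.84

With seepage parallel to the slope and the water table at the surface, the effective normal stress on the slip plane uses the buoyant unit weight γ' = γ_sat − γ_w while the driving shear stress uses γ_sat:
FS = [c' + γ' z cos²β tanφ'] / [γ_sat z sinβ cosβ]
γ' = 20.1 − 9.81 = 10.29 kN/m³
Numerator = 5.7 + 10.29·2.2·cos²34.3°·tan36.8° = 5.7 + 10.29·2.2·0.6824·0.7481 = 17.257 kPa
Denominator = 20.1·2.2·sin34.3°·cos34.3° = 20.1·2.2·0.5635·0.8261 = 20.586 kPa
FS = 17.257 / 20.586 = 0.838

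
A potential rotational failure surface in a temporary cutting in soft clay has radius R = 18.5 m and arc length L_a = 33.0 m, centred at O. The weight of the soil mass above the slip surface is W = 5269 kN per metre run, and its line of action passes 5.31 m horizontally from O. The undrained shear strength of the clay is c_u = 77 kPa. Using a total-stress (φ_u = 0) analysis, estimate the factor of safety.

Taking moments about the centre O, the resisting moment is provided by the undrained shear strength acting along the arc:
M_R = c_u·L_a·R = 77·33.00·18.5 = 47008.5 kN·m/m
M_D = W·d = 5269·5.31 = 27978.4 kN·m/m
FS = M_R / M_D = 47008.5 / 27978.4 = 1.680

FS = 1.68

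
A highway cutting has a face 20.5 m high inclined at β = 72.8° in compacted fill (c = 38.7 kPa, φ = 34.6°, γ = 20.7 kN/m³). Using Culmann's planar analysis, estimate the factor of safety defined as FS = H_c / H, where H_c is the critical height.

H_c = (4c/γ) · sinβ cosφ / [1 − cos(β − φ)]
    = (4·38.7/20.7) · sin72.8°·cos34.6° / [1 − cos38.2°]
    = 7.478 · 0.7863 / 0.2141 = 27.46 m
FS = H_c / H = 27.46 / 20.5 = 1.340

FS = 1.34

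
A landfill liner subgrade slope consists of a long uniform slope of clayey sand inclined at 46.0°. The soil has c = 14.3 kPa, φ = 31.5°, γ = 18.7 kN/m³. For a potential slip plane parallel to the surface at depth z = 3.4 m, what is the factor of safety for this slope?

For an infinite slope with a slip plane parallel to the surface (no pore pressure): FS = [c + γz cos²β tanφ] / [γz sinβ cosβ].
γz = 18.7·3.4 = 63.58 kN/m²
Numerator = 14.3 + 63.58·cos²46.0°·tan31.5° = 14.3 + 63.58·0.4826·0.6128 = 33.101 kPa
Denominator = 63.58·sin46.0°·cos46.0° = 63.58·0.7193·0.6947 = 31.771 kPa
FS = 33.101 / 31.771 = 1.042

FS = 1.04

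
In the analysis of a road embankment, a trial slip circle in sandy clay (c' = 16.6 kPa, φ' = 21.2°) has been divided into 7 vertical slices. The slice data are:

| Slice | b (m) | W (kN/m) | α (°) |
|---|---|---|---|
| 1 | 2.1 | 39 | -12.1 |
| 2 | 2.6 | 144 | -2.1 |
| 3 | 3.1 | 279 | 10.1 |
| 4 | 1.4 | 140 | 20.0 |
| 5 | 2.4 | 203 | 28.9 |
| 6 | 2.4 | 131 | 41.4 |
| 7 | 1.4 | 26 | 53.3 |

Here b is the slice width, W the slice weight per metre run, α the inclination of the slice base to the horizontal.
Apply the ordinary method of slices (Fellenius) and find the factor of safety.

FS = 2.20

Ordinary method of slices: FS = Σ[c'·Δl_i + (W_i cosα_i)·tanφ'] / Σ W_i sinα_i, with Δl_i = b_i / cosα_i.
Slice 1: Δl = 2.1/cos(-12.1°) = 2.148 m; N'_1 = 39·cos(-12.1°) = 38.1; c'Δl = 35.65; W sinα = -8.2
Slice 2: Δl = 2.6/cos(-2.1°) = 2.602 m; N'_2 = 144·cos(-2.1°) = 143.9; c'Δl = 43.19; W sinα = -5.3
Slice 3: Δl = 3.1/cos10.1° = 3.149 m; N'_3 = 279·cos10.1° = 274.7; c'Δl = 52.27; W sinα = 48.9
Slice 4: Δl = 1.4/cos20.0° = 1.490 m; N'_4 = 140·cos20.0° = 131.6; c'Δl = 24.73; W sinα = 47.9
Slice 5: Δl = 2.4/cos28.9° = 2.741 m; N'_5 = 203·cos28.9° = 177.7; c'Δl = 45.51; W sinα = 98.1
Slice 6: Δl = 2.4/cos41.4° = 3.200 m; N'_6 = 131·cos41.4° = 98.3; c'Δl = 53.11; W sinα = 86.6
Slice 7: Δl = 1.4/cos53.3° = 2.343 m; N'_7 = 26·cos53.3° = 15.5; c'Δl = 38.89; W sinα = 20.8
Σc'Δl = 293.3 kN/m; ΣN' = 879.8 kN/m; ΣW sinα = 288.9 kN/m
Resisting = 293.3 + 879.8·tan21.2° = 293.3 + 341.2 = 634.6 kN/m
FS = 634.6 / 288.9 = 2.196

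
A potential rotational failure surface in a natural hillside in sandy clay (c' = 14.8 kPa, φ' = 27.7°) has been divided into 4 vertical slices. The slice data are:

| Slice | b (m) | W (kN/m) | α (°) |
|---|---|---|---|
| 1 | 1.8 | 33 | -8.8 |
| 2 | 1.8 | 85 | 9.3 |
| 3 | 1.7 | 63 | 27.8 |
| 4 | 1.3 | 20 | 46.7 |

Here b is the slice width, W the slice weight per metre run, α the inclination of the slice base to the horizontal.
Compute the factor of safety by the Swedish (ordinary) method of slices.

Ordinary method of slices: FS = Σ[c'·Δl_i + (W_i cosα_i)·tanφ'] / Σ W_i sinα_i, with Δl_i = b_i / cosα_i.
Slice 1: Δl = 1.8/cos(-8.8°) = 1.821 m; N'_1 = 33·cos(-8.8°) = 32.6; c'Δl = 26.96; W sinα = -5.0
Slice 2: Δl = 1.8/cos9.3° = 1.824 m; N'_2 = 85·cos9.3° = 83.9; c'Δl = 26.99; W sinα = 13.7
Slice 3: Δl = 1.7/cos27.8° = 1.922 m; N'_3 = 63·cos27.8° = 55.7; c'Δl = 28.44; W sinα = 29.4
Slice 4: Δl = 1.3/cos46.7° = 1.896 m; N'_4 = 20·cos46.7° = 13.7; c'Δl = 28.05; W sinα = 14.6
Σc'Δl = 110.4 kN/m; ΣN' = 185.9 kN/m; ΣW sinα = 52.6 kN/m
Resisting = 110.4 + 185.9·tan27.7° = 110.4 + 97.6 = 208.1 kN/m
FS = 208.1 / 52.6 = 3.954

FS = 3.95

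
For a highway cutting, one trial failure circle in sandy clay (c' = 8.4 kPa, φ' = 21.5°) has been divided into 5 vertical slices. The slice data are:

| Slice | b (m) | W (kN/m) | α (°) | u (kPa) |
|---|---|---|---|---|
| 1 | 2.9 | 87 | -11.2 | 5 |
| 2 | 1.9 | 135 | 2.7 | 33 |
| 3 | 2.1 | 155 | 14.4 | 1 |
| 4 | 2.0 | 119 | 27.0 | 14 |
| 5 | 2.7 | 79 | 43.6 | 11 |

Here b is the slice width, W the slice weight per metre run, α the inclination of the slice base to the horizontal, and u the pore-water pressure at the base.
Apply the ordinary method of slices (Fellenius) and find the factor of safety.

Ordinary method of slices: FS = Σ[c'·Δl_i + (W_i cosα_i − u_i·Δl_i)·tanφ'] / Σ W_i sinα_i, with Δl_i = b_i / cosα_i.
Slice 1: Δl = 2.9/cos(-11.2°) = 2.956 m; N'_1 = 87·cos(-11.2°) − 5·2.956 = 70.6; c'Δl = 24.83; W sinα = -16.9
Slice 2: Δl = 1.9/cos2.7° = 1.902 m; N'_2 = 135·cos2.7° − 33·1.902 = 72.1; c'Δl = 15.98; W sinα = 6.4
Slice 3: Δl = 2.1/cos14.4° = 2.168 m; N'_3 = 155·cos14.4° − 1·2.168 = 148.0; c'Δl = 18.21; W sinα = 38.5
Slice 4: Δl = 2.0/cos27.0° = 2.245 m; N'_4 = 119·cos27.0° − 14·2.245 = 74.6; c'Δl = 18.86; W sinα = 54.0
Slice 5: Δl = 2.7/cos43.6° = 3.728 m; N'_5 = 79·cos43.6° − 11·3.728 = 16.2; c'Δl = 31.32; W sinα = 54.5
Σc'Δl = 109.2 kN/m; ΣN' = 381.4 kN/m; ΣW sinα = 136.5 kN/m
Resisting = 109.2 + 381.4·tan21.5° = 109.2 + 150.2 = 259.4 kN/m
FS = 259.4 / 136.5 = 1.900

FS = 1.90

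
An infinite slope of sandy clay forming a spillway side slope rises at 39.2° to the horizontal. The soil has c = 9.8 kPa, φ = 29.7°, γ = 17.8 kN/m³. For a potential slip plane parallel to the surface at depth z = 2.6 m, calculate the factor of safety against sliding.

For an infinite slope with a slip plane parallel to the surface (no pore pressure): FS = [c + γz cos²β tanφ] / [γz sinβ cosβ].
γz = 17.8·2.6 = 46.28 kN/m²
Numerator = 9.8 + 46.28·cos²39.2°·tan29.7° = 9.8 + 46.28·0.6005·0.5704 = 25.653 kPa
Denominator = 46.28·sin39.2°·cos39.2° = 46.28·0.6320·0.7749 = 22.667 kPa
FS = 25.653 / 22.667 = 1.132

FS = 1.13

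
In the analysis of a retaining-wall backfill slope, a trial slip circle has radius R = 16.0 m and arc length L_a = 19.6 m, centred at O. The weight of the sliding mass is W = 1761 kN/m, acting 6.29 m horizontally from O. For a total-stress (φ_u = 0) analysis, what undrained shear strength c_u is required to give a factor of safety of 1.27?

FS = c_u·L_a·R / (W·d), so c_u = FS·W·d / (L_a·R).
c_u = 1.27·1761·6.29 / (19.60·16.0) = 14067.4 / 313.60 = 44.86 kPa

c_u = 44.9 kPa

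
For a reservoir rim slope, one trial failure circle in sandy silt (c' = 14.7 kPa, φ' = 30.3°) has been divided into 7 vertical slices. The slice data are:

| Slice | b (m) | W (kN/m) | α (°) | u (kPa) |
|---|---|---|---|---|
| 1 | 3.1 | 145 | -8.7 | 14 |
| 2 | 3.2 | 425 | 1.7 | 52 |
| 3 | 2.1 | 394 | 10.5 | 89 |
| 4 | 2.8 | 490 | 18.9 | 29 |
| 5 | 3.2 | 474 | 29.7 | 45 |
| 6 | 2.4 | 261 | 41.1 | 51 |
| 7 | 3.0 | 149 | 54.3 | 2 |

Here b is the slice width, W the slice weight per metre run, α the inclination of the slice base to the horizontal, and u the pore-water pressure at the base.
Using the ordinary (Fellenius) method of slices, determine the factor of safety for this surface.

Ordinary method of slices: FS = Σ[c'·Δl_i + (W_i cosα_i − u_i·Δl_i)·tanφ'] / Σ W_i sinα_i, with Δl_i = b_i / cosα_i.
Slice 1: Δl = 3.1/cos(-8.7°) = 3.136 m; N'_1 = 145·cos(-8.7°) − 14·3.136 = 99.4; c'Δl = 46.10; W sinα = -21.9
Slice 2: Δl = 3.2/cos1.7° = 3.201 m; N'_2 = 425·cos1.7° − 52·3.201 = 258.3; c'Δl = 47.06; W sinα = 12.6
Slice 3: Δl = 2.1/cos10.5° = 2.136 m; N'_3 = 394·cos10.5° − 89·2.136 = 197.3; c'Δl = 31.40; W sinα = 71.8
Slice 4: Δl = 2.8/cos18.9° = 2.960 m; N'_4 = 490·cos18.9° − 29·2.960 = 377.8; c'Δl = 43.51; W sinα = 158.7
Slice 5: Δl = 3.2/cos29.7° = 3.684 m; N'_5 = 474·cos29.7° − 45·3.684 = 246.0; c'Δl = 54.15; W sinα = 234.8
Slice 6: Δl = 2.4/cos41.1° = 3.185 m; N'_6 = 261·cos41.1° − 51·3.185 = 34.3; c'Δl = 46.82; W sinα = 171.6
Slice 7: Δl = 3.0/cos54.3° = 5.141 m; N'_7 = 149·cos54.3° − 2·5.141 = 76.7; c'Δl = 75.57; W sinα = 121.0
Σc'Δl = 344.6 kN/m; ΣN' = 1289.7 kN/m; ΣW sinα = 748.6 kN/m
Resisting = 344.6 + 1289.7·tan30.3° = 344.6 + 753.6 = 1098.3 kN/m
FS = 1098.3 / 748.6 = 1.467

FS = 1.47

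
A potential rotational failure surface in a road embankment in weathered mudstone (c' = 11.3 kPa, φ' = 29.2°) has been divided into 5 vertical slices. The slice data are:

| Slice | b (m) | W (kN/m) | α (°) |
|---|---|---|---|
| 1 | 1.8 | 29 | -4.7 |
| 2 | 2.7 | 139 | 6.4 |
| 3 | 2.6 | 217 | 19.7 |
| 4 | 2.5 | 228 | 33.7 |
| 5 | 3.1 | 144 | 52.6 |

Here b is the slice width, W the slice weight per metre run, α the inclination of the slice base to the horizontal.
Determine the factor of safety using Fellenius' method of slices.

Ordinary method of slices: FS = Σ[c'·Δl_i + (W_i cosα_i)·tanφ'] / Σ W_i sinα_i, with Δl_i = b_i / cosα_i.
Slice 1: Δl = 1.8/cos(-4.7°) = 1.806 m; N'_1 = 29·cos(-4.7°) = 28.9; c'Δl = 20.41; W sinα = -2.4
Slice 2: Δl = 2.7/cos6.4° = 2.717 m; N'_2 = 139·cos6.4° = 138.1; c'Δl = 30.70; W sinα = 15.5
Slice 3: Δl = 2.6/cos19.7° = 2.762 m; N'_3 = 217·cos19.7° = 204.3; c'Δl = 31.21; W sinα = 73.1
Slice 4: Δl = 2.5/cos33.7° = 3.005 m; N'_4 = 228·cos33.7° = 189.7; c'Δl = 33.96; W sinα = 126.5
Slice 5: Δl = 3.1/cos52.6° = 5.104 m; N'_5 = 144·cos52.6° = 87.5; c'Δl = 57.67; W sinα = 114.4
Σc'Δl = 173.9 kN/m; ΣN' = 648.5 kN/m; ΣW sinα = 327.2 kN/m
Resisting = 173.9 + 648.5·tan29.2° = 173.9 + 362.4 = 536.4 kN/m
FS = 536.4 / 327.2 = 1.639

FS = 1.64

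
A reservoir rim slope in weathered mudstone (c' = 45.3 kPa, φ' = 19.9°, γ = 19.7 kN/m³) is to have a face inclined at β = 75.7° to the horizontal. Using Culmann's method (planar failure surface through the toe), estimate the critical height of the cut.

Culmann's analysis gives the critical failure plane at α_cr = (β + φ')/2 = (75.7 + 19.9)/2 = 47.8°, and the critical height
H_c = (4c'/γ) · sinβ cosφ' / [1 − cos(β − φ')]
    = (4·45.3/19.7) · sin75.7°·cos19.9° / [1 − cos(55.8°)]
    = 9.198 · 0.9690·0.9403 / [1 − 0.5621]
    = 9.198 · 0.9112 / 0.4379
    = 19.14 m

H_c = 19.14 m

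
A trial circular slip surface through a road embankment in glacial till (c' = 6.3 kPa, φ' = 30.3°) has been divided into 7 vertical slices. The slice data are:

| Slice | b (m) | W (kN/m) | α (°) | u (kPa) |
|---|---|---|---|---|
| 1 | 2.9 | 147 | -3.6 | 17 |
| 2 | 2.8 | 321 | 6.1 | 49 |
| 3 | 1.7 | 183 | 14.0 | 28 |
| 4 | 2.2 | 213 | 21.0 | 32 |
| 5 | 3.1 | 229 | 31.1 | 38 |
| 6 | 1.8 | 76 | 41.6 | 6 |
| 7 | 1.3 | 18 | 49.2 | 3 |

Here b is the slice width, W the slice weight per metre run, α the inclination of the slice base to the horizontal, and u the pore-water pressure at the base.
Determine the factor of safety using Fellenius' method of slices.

FS = 1.48

Ordinary method of slices: FS = Σ[c'·Δl_i + (W_i cosα_i − u_i·Δl_i)·tanφ'] / Σ W_i sinα_i, with Δl_i = b_i / cosα_i.
Slice 1: Δl = 2.9/cos(-3.6°) = 2.906 m; N'_1 = 147·cos(-3.6°) − 17·2.906 = 97.3; c'Δl = 18.31; W sinα = -9.2
Slice 2: Δl = 2.8/cos6.1° = 2.816 m; N'_2 = 321·cos6.1° − 49·2.816 = 181.2; c'Δl = 17.74; W sinα = 34.1
Slice 3: Δl = 1.7/cos14.0° = 1.752 m; N'_3 = 183·cos14.0° − 28·1.752 = 128.5; c'Δl = 11.04; W sinα = 44.3
Slice 4: Δl = 2.2/cos21.0° = 2.357 m; N'_4 = 213·cos21.0° − 32·2.357 = 123.4; c'Δl = 14.85; W sinα = 76.3
Slice 5: Δl = 3.1/cos31.1° = 3.620 m; N'_5 = 229·cos31.1° − 38·3.620 = 58.5; c'Δl = 22.81; W sinα = 118.3
Slice 6: Δl = 1.8/cos41.6° = 2.407 m; N'_6 = 76·cos41.6° − 6·2.407 = 42.4; c'Δl = 15.16; W sinα = 50.5
Slice 7: Δl = 1.3/cos49.2° = 1.990 m; N'_7 = 18·cos49.2° − 3·1.990 = 5.8; c'Δl = 12.53; W sinα = 13.6
Σc'Δl = 112.4 kN/m; ΣN' = 637.2 kN/m; ΣW sinα = 327.9 kN/m
Resisting = 112.4 + 637.2·tan30.3° = 112.4 + 372.3 = 484.8 kN/m
FS = 484.8 / 327.9 = 1.479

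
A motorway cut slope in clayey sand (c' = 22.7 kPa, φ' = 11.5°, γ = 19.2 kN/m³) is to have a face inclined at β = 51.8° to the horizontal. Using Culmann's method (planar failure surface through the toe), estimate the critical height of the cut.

H_c = 15.34 m

Culmann's analysis gives the critical failure plane at α_cr = (β + φ')/2 = (51.8 + 11.5)/2 = 31.6°, and the critical height
H_c = (4c'/γ) · sinβ cosφ' / [1 − cos(β − φ')]
    = (4·22.7/19.2) · sin51.8°·cos11.5° / [1 − cos(40.3°)]
    = 4.729 · 0.7859·0.9799 / [1 − 0.7627]
    = 4.729 · 0.7701 / 0.2373
    = 15.34 m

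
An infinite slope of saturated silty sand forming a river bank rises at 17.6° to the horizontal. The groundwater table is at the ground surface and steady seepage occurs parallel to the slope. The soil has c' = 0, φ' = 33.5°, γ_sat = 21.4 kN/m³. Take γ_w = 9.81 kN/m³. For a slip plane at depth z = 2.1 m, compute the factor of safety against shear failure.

FS = 1.13

With seepage parallel to the slope and the water table at the surface, the effective normal stress on the slip plane uses the buoyant unit weight γ' = γ_sat − γ_w while the driving shear stress uses γ_sat:
FS = [c' + γ' z cos²β tanφ'] / [γ_sat z sinβ cosβ]
(For c' = 0 this reduces to FS = (γ'/γ_sat)·tanφ'/tanβ.)
γ' = 21.4 − 9.81 = 11.59 kN/m³
Numerator = 0.0 + 11.59·2.1·cos²17.6°·tan33.5° = 0.0 + 11.59·2.1·0.9086·0.6619 = 14.637 kPa
Denominator = 21.4·2.1·sin17.6°·cos17.6° = 21.4·2.1·0.3024·0.9532 = 12.952 kPa
FS = 14.637 / 12.952 = 1.130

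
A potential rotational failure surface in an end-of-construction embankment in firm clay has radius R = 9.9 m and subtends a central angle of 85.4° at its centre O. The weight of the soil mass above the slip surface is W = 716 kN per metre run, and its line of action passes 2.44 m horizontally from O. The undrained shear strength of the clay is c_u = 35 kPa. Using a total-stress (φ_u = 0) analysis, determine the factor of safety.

Taking moments about the centre O, the resisting moment is provided by the undrained shear strength acting along the arc:
Arc length L_a = R·θ = 9.9·(85.4°·π/180) = 9.9·1.4905 = 14.76 m
M_R = c_u·L_a·R = 35·14.76·9.9 = 5113.0 kN·m/m
M_D = W·d = 716·2.44 = 1747.0 kN·m/m
FS = M_R / M_D = 5113.0 / 1747.0 = 2.927

FS = 2.93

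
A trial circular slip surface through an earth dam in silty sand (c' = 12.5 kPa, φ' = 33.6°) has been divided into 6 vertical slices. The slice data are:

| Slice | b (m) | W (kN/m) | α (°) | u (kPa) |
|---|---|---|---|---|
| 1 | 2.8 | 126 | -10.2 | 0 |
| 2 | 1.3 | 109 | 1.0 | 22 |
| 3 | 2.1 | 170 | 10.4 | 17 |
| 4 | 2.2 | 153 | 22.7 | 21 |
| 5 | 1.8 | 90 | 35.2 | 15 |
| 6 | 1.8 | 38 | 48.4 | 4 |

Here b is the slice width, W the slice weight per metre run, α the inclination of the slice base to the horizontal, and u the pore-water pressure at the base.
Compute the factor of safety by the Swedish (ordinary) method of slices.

Ordinary method of slices: FS = Σ[c'·Δl_i + (W_i cosα_i − u_i·Δl_i)·tanφ'] / Σ W_i sinα_i, with Δl_i = b_i / cosα_i.
Slice 1: Δl = 2.8/cos(-10.2°) = 2.845 m; N'_1 = 126·cos(-10.2°) − 0·2.845 = 124.0; c'Δl = 35.56; W sinα = -22.3
Slice 2: Δl = 1.3/cos1.0° = 1.300 m; N'_2 = 109·cos1.0° − 22·1.300 = 80.4; c'Δl = 16.25; W sinα = 1.9
Slice 3: Δl = 2.1/cos10.4° = 2.135 m; N'_3 = 170·cos10.4° − 17·2.135 = 130.9; c'Δl = 26.69; W sinα = 30.7
Slice 4: Δl = 2.2/cos22.7° = 2.385 m; N'_4 = 153·cos22.7° − 21·2.385 = 91.1; c'Δl = 29.81; W sinα = 59.0
Slice 5: Δl = 1.8/cos35.2° = 2.203 m; N'_5 = 90·cos35.2° − 15·2.203 = 40.5; c'Δl = 27.53; W sinα = 51.9
Slice 6: Δl = 1.8/cos48.4° = 2.711 m; N'_6 = 38·cos48.4° − 4·2.711 = 14.4; c'Δl = 33.89; W sinα = 28.4
Σc'Δl = 169.7 kN/m; ΣN' = 481.3 kN/m; ΣW sinα = 149.6 kN/m
Resisting = 169.7 + 481.3·tan33.6° = 169.7 + 319.7 = 489.5 kN/m
FS = 489.5 / 149.6 = 3.272

FS = 3.27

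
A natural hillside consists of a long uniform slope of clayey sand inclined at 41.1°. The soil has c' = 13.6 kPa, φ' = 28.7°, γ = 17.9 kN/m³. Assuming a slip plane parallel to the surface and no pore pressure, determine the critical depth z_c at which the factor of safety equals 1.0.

z_c = 4.12 m

Setting FS = 1.00 in FS = [c' + γz cos²β tanφ'] / [γz sinβ cosβ] and solving for z:
z = c' / [γ cosβ (FS·sinβ − cosβ·tanφ')]
  = 13.6 / [17.9·cos41.1°·(1.00·sin41.1° − cos41.1°·tan28.7°)]
  = 13.6 / [17.9·0.7536·(1.00·0.6574 − 0.7536·0.5475)]
  = 13.6 / 3.3022 = 4.118 m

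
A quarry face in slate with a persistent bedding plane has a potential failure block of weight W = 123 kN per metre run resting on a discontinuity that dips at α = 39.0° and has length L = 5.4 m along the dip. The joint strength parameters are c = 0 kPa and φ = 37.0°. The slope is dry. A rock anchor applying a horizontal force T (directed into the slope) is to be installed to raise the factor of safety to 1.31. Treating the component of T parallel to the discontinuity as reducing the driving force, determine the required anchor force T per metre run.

Resolving forces along and normal to the sliding plane, with the horizontal anchor force T adding T·sinα to the effective normal force and T·cosα acting up the plane against the driving force:
FS = [cL + (W cosα + T sinα) tanφ] / [W sinα − T cosα]
Without the anchor: N' = 95.6 kN/m, driving T_d = 77.4 kN/m, resisting R = 0·5.4 + 95.6·tan37.0° = 72.0 kN/m, FS = 0.93.
Setting FS = 1.31 and solving for T:
1.31·(77.4 − T cos39.0°) = 72.0 + T sin39.0°·tan37.0°
T·(sin39.0°·tan37.0° + 1.31·cos39.0°) = 1.31·77.4 − 72.0
T·(0.6293·0.7536 + 1.31·0.7771) = 101.4 − 72.0 = 29.4
T·1.4923 = 29.4
T = 19.7 kN/m

T = 20 kN/m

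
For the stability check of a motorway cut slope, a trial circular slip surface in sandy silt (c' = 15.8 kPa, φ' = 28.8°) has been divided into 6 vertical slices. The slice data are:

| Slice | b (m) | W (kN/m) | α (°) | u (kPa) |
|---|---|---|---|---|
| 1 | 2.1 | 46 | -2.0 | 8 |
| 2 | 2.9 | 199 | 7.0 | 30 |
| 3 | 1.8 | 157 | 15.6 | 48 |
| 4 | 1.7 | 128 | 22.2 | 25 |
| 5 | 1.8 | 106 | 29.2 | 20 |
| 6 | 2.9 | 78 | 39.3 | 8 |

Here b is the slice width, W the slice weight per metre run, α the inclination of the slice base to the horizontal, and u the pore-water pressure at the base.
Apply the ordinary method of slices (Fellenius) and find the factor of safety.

FS = 1.98

Ordinary method of slices: FS = Σ[c'·Δl_i + (W_i cosα_i − u_i·Δl_i)·tanφ'] / Σ W_i sinα_i, with Δl_i = b_i / cosα_i.
Slice 1: Δl = 2.1/cos(-2.0°) = 2.101 m; N'_1 = 46·cos(-2.0°) − 8·2.101 = 29.2; c'Δl = 33.20; W sinα = -1.6
Slice 2: Δl = 2.9/cos7.0° = 2.922 m; N'_2 = 199·cos7.0° − 30·2.922 = 109.9; c'Δl = 46.16; W sinα = 24.3
Slice 3: Δl = 1.8/cos15.6° = 1.869 m; N'_3 = 157·cos15.6° − 48·1.869 = 61.5; c'Δl = 29.53; W sinα = 42.2
Slice 4: Δl = 1.7/cos22.2° = 1.836 m; N'_4 = 128·cos22.2° − 25·1.836 = 72.6; c'Δl = 29.01; W sinα = 48.4
Slice 5: Δl = 1.8/cos29.2° = 2.062 m; N'_5 = 106·cos29.2° − 20·2.062 = 51.3; c'Δl = 32.58; W sinα = 51.7
Slice 6: Δl = 2.9/cos39.3° = 3.748 m; N'_6 = 78·cos39.3° − 8·3.748 = 30.4; c'Δl = 59.21; W sinα = 49.4
Σc'Δl = 229.7 kN/m; ΣN' = 354.8 kN/m; ΣW sinα = 214.3 kN/m
Resisting = 229.7 + 354.8·tan28.8° = 229.7 + 195.1 = 424.8 kN/m
FS = 424.8 / 214.3 = 1.982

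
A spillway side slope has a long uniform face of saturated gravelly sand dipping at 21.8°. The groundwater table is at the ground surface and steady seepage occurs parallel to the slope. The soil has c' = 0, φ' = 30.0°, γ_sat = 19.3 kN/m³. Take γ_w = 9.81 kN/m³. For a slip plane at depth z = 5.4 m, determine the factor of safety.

FS = 0.71

With seepage parallel to the slope and the water table at the surface, the effective normal stress on the slip plane uses the buoyant unit weight γ' = γ_sat − γ_w while the driving shear stress uses γ_sat:
FS = [c' + γ' z cos²β tanφ'] / [γ_sat z sinβ cosβ]
(For c' = 0 this reduces to FS = (γ'/γ_sat)·tanφ'/tanβ.)
γ' = 19.3 − 9.81 = 9.49 kN/m³
Numerator = 0.0 + 9.49·5.4·cos²21.8°·tan30.0° = 0.0 + 9.49·5.4·0.8621·0.5774 = 25.506 kPa
Denominator = 19.3·5.4·sin21.8°·cos21.8° = 19.3·5.4·0.3714·0.9285 = 35.936 kPa
FS = 25.506 / 35.936 = 0.710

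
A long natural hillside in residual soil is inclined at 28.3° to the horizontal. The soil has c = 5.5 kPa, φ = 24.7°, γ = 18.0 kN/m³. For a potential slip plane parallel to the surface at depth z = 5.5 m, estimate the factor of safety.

For an infinite slope with a slip plane parallel to the surface (no pore pressure): FS = [c + γz cos²β tanφ] / [γz sinβ cosβ].
γz = 18.0·5.5 = 99.00 kN/m²
Numerator = 5.5 + 99.00·cos²28.3°·tan24.7° = 5.5 + 99.00·0.7752·0.4599 = 40.801 kPa
Denominator = 99.00·sin28.3°·cos28.3° = 99.00·0.4741·0.8805 = 41.325 kPa
FS = 40.801 / 41.325 = 0.987

FS = 0.99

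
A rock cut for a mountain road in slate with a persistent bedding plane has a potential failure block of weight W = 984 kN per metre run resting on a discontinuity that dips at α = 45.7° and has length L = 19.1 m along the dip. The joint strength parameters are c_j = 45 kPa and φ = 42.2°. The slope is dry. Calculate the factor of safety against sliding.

FS = 2.11

Resolving the block weight along and normal to the plane and applying the Mohr–Coulomb strength on the joint:
N' = W cosα = 984·cos45.7° = 687.2 kN/m
Driving force T = W sinα = 984·sin45.7° = 704.2 kN/m
Resisting force R = c_j·L + N'·tanφ = 45·19.1 + 687.2·tan42.2° = 859.5 + 623.2 = 1482.7 kN/m
FS = R / T = 1482.7 / 704.2 = 2.105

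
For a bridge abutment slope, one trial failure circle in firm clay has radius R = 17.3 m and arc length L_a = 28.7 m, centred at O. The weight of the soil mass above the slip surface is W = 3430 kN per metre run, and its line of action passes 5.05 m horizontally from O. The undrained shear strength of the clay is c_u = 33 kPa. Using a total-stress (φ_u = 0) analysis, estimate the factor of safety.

FS = 0.95

Taking moments about the centre O, the resisting moment is provided by the undrained shear strength acting along the arc:
M_R = c_u·L_a·R = 33·28.70·17.3 = 16384.8 kN·m/m
M_D = W·d = 3430·5.05 = 17321.5 kN·m/m
FS = M_R / M_D = 16384.8 / 17321.5 = 0.946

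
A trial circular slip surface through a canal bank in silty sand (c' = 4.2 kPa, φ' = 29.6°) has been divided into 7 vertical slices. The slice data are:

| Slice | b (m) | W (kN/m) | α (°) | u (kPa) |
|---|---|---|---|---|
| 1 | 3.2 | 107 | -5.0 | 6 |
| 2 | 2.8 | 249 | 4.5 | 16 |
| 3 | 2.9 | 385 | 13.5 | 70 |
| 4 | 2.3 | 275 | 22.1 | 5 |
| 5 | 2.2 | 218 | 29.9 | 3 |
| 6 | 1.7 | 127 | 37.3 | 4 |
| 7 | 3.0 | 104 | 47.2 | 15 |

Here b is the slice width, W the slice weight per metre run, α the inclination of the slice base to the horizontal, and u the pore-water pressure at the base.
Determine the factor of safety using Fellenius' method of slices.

FS = 1.38

Ordinary method of slices: FS = Σ[c'·Δl_i + (W_i cosα_i − u_i·Δl_i)·tanφ'] / Σ W_i sinα_i, with Δl_i = b_i / cosα_i.
Slice 1: Δl = 3.2/cos(-5.0°) = 3.212 m; N'_1 = 107·cos(-5.0°) − 6·3.212 = 87.3; c'Δl = 13.49; W sinα = -9.3
Slice 2: Δl = 2.8/cos4.5° = 2.809 m; N'_2 = 249·cos4.5° − 16·2.809 = 203.3; c'Δl = 11.80; W sinα = 19.5
Slice 3: Δl = 2.9/cos13.5° = 2.982 m; N'_3 = 385·cos13.5° − 70·2.982 = 165.6; c'Δl = 12.53; W sinα = 89.9
Slice 4: Δl = 2.3/cos22.1° = 2.482 m; N'_4 = 275·cos22.1° − 5·2.482 = 242.4; c'Δl = 10.43; W sinα = 103.5
Slice 5: Δl = 2.2/cos29.9° = 2.538 m; N'_5 = 218·cos29.9° − 3·2.538 = 181.4; c'Δl = 10.66; W sinα = 108.7
Slice 6: Δl = 1.7/cos37.3° = 2.137 m; N'_6 = 127·cos37.3° − 4·2.137 = 92.5; c'Δl = 8.98; W sinα = 77.0
Slice 7: Δl = 3.0/cos47.2° = 4.415 m; N'_7 = 104·cos47.2° − 15·4.415 = 4.4; c'Δl = 18.54; W sinα = 76.3
Σc'Δl = 86.4 kN/m; ΣN' = 976.9 kN/m; ΣW sinα = 465.5 kN/m
Resisting = 86.4 + 976.9·tan29.6° = 86.4 + 554.9 = 641.4 kN/m
FS = 641.4 / 465.5 = 1.378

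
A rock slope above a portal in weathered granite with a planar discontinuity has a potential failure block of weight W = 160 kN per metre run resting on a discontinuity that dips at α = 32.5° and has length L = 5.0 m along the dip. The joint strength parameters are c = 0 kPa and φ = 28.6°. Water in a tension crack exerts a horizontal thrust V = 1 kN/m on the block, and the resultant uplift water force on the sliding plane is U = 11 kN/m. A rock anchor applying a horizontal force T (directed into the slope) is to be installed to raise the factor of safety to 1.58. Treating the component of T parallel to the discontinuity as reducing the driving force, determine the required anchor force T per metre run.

Resolving forces along and normal to the sliding plane, with the horizontal anchor force T adding T·sinα to the effective normal force and T·cosα acting up the plane against the driving force:
FS = [cL + (W cosα − U − V sinα + T sinα) tanφ] / [W sinα + V cosα − T cosα]
Without the anchor: N' = 123.4 kN/m, driving T_d = 86.8 kN/m, resisting R = 0·5.0 + 123.4·tan28.6° = 67.3 kN/m, FS = 0.78.
Setting FS = 1.58 and solving for T:
1.58·(86.8 − T cos32.5°) = 67.3 + T sin32.5°·tan28.6°
T·(sin32.5°·tan28.6° + 1.58·cos32.5°) = 1.58·86.8 − 67.3
T·(0.5373·0.5452 + 1.58·0.8434) = 137.2 − 67.3 = 69.9
T·1.6255 = 69.9
T = 43.0 kN/m

T = 43 kN/m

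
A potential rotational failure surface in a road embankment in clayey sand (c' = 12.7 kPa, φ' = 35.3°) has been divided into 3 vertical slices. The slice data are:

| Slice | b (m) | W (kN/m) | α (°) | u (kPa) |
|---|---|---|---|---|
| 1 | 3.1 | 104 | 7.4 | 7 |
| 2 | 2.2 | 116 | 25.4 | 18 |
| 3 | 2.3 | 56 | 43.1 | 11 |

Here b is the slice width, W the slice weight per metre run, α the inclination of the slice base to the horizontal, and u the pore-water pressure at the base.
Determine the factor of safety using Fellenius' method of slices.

FS = 2.13

Ordinary method of slices: FS = Σ[c'·Δl_i + (W_i cosα_i − u_i·Δl_i)·tanφ'] / Σ W_i sinα_i, with Δl_i = b_i / cosα_i.
Slice 1: Δl = 3.1/cos7.4° = 3.126 m; N'_1 = 104·cos7.4° − 7·3.126 = 81.3; c'Δl = 39.70; W sinα = 13.4
Slice 2: Δl = 2.2/cos25.4° = 2.435 m; N'_2 = 116·cos25.4° − 18·2.435 = 60.9; c'Δl = 30.93; W sinα = 49.8
Slice 3: Δl = 2.3/cos43.1° = 3.150 m; N'_3 = 56·cos43.1° − 11·3.150 = 6.2; c'Δl = 40.00; W sinα = 38.3
Σc'Δl = 110.6 kN/m; ΣN' = 148.4 kN/m; ΣW sinα = 101.4 kN/m
Resisting = 110.6 + 148.4·tan35.3° = 110.6 + 105.1 = 215.7 kN/m
FS = 215.7 / 101.4 = 2.127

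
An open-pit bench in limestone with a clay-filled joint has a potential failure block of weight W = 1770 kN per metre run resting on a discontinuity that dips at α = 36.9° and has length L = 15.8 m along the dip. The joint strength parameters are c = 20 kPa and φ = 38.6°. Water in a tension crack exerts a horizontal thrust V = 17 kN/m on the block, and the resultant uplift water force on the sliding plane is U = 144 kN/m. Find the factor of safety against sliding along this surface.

Resolving the block weight along and normal to the plane and applying the Mohr–Coulomb strength on the joint:
N' = W cosα − U − V sinα = 1770·cos36.9° − 144 − 17·sin36.9° = 1261.2 kN/m
Driving force T = W sinα + V cosα = 1770·sin36.9° + 17·cos36.9° = 1076.3 kN/m
Resisting force R = c·L + N'·tanφ = 20·15.8 + 1261.2·tan38.6° = 316.0 + 1006.8 = 1322.8 kN/m
FS = R / T = 1322.8 / 1076.3 = 1.229

FS = 1.23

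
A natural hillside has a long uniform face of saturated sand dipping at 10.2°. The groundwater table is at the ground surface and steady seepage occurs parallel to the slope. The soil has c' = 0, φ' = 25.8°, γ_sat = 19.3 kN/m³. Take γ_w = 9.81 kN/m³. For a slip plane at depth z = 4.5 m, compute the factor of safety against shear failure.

FS = 1.32

With seepage parallel to the slope and the water table at the surface, the effective normal stress on the slip plane uses the buoyant unit weight γ' = γ_sat − γ_w while the driving shear stress uses γ_sat:
FS = [c' + γ' z cos²β tanφ'] / [γ_sat z sinβ cosβ]
(For c' = 0 this reduces to FS = (γ'/γ_sat)·tanφ'/tanβ.)
γ' = 19.3 − 9.81 = 9.49 kN/m³
Numerator = 0.0 + 9.49·4.5·cos²10.2°·tan25.8° = 0.0 + 9.49·4.5·0.9686·0.4834 = 19.997 kPa
Denominator = 19.3·4.5·sin10.2°·cos10.2° = 19.3·4.5·0.1771·0.9842 = 15.137 kPa
FS = 19.997 / 15.137 = 1.321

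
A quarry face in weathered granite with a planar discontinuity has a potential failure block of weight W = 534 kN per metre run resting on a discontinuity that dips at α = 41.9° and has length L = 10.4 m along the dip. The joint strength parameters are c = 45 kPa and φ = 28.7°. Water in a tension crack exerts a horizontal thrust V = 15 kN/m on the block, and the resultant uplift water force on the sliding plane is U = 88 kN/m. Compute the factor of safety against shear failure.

Resolving the block weight along and normal to the plane and applying the Mohr–Coulomb strength on the joint:
N' = W cosα − U − V sinα = 534·cos41.9° − 88 − 15·sin41.9° = 299.4 kN/m
Driving force T = W sinα + V cosα = 534·sin41.9° + 15·cos41.9° = 367.8 kN/m
Resisting force R = c·L + N'·tanφ = 45·10.4 + 299.4·tan28.7° = 468.0 + 163.9 = 631.9 kN/m
FS = R / T = 631.9 / 367.8 = 1.718

FS = 1.72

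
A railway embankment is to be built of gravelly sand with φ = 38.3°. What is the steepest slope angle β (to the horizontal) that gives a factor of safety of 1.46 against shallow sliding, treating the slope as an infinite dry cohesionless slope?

β = 28.4°

For an infinite dry cohesionless slope FS = tanφ/tanβ, so tanβ = tanφ / FS.
tanβ = tan38.3° / 1.46 = 0.7898 / 1.46 = 0.5409
β = arctan(0.5409) = 28.41°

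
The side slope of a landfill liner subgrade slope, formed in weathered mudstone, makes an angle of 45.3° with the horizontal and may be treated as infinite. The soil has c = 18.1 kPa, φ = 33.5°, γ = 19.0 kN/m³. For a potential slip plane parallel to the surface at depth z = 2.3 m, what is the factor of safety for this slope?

For an infinite slope with a slip plane parallel to the surface (no pore pressure): FS = [c + γz cos²β tanφ] / [γz sinβ cosβ].
γz = 19.0·2.3 = 43.70 kN/m²
Numerator = 18.1 + 43.70·cos²45.3°·tan33.5° = 18.1 + 43.70·0.4948·0.6619 = 32.411 kPa
Denominator = 43.70·sin45.3°·cos45.3° = 43.70·0.7108·0.7034 = 21.849 kPa
FS = 32.411 / 21.849 = 1.483

FS = 1.48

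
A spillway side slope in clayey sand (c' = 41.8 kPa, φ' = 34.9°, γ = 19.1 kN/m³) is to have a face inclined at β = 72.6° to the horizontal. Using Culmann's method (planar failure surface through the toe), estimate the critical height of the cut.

H_c = 32.82 m

Culmann's analysis gives the critical failure plane at α_cr = (β + φ')/2 = (72.6 + 34.9)/2 = 53.8°, and the critical height
H_c = (4c'/γ) · sinβ cosφ' / [1 − cos(β − φ')]
    = (4·41.8/19.1) · sin72.6°·cos34.9° / [1 − cos(37.7°)]
    = 8.754 · 0.9542·0.8202 / [1 − 0.7912]
    = 8.754 · 0.7826 / 0.2088
    = 32.82 m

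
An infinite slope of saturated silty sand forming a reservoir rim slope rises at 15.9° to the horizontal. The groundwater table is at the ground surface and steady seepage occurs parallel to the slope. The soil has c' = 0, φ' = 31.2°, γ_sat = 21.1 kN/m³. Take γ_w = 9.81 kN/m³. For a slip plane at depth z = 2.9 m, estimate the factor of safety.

With seepage parallel to the slope and the water table at the surface, the effective normal stress on the slip plane uses the buoyant unit weight γ' = γ_sat − γ_w while the driving shear stress uses γ_sat:
FS = [c' + γ' z cos²β tanφ'] / [γ_sat z sinβ cosβ]
(For c' = 0 this reduces to FS = (γ'/γ_sat)·tanφ'/tanβ.)
γ' = 21.1 − 9.81 = 11.29 kN/m³
Numerator = 0.0 + 11.29·2.9·cos²15.9°·tan31.2° = 0.0 + 11.29·2.9·0.9249·0.6056 = 18.340 kPa
Denominator = 21.1·2.9·sin15.9°·cos15.9° = 21.1·2.9·0.2740·0.9617 = 16.122 kPa
FS = 18.340 / 16.122 = 1.138

FS = 1.14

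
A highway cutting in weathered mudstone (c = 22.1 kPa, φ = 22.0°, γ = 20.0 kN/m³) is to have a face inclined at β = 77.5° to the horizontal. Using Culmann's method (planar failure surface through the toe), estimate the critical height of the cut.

Culmann's analysis gives the critical failure plane at α_cr = (β + φ)/2 = (77.5 + 22.0)/2 = 49.8°, and the critical height
H_c = (4c/γ) · sinβ cosφ / [1 − cos(β − φ)]
    = (4·22.1/20.0) · sin77.5°·cos22.0° / [1 − cos(55.5°)]
    = 4.420 · 0.9763·0.9272 / [1 − 0.5664]
    = 4.420 · 0.9052 / 0.4336
    = 9.23 m

H_c = 9.23 m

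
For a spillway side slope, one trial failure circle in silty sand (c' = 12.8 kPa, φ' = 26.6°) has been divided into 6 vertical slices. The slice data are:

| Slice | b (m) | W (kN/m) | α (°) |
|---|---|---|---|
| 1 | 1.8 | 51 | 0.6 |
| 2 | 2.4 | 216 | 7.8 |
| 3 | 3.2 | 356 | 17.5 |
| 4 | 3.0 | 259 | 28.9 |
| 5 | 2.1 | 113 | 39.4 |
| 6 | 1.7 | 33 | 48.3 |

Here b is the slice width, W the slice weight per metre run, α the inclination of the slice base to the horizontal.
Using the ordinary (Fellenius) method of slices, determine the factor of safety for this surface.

Ordinary method of slices: FS = Σ[c'·Δl_i + (W_i cosα_i)·tanφ'] / Σ W_i sinα_i, with Δl_i = b_i / cosα_i.
Slice 1: Δl = 1.8/cos0.6° = 1.800 m; N'_1 = 51·cos0.6° = 51.0; c'Δl = 23.04; W sinα = 0.5
Slice 2: Δl = 2.4/cos7.8° = 2.422 m; N'_2 = 216·cos7.8° = 214.0; c'Δl = 31.01; W sinα = 29.3
Slice 3: Δl = 3.2/cos17.5° = 3.355 m; N'_3 = 356·cos17.5° = 339.5; c'Δl = 42.95; W sinα = 107.1
Slice 4: Δl = 3.0/cos28.9° = 3.427 m; N'_4 = 259·cos28.9° = 226.7; c'Δl = 43.86; W sinα = 125.2
Slice 5: Δl = 2.1/cos39.4° = 2.718 m; N'_5 = 113·cos39.4° = 87.3; c'Δl = 34.79; W sinα = 71.7
Slice 6: Δl = 1.7/cos48.3° = 2.556 m; N'_6 = 33·cos48.3° = 22.0; c'Δl = 32.71; W sinα = 24.6
Σc'Δl = 208.4 kN/m; ΣN' = 940.5 kN/m; ΣW sinα = 358.4 kN/m
Resisting = 208.4 + 940.5·tan26.6° = 208.4 + 471.0 = 679.3 kN/m
FS = 679.3 / 358.4 = 1.895

FS = 1.90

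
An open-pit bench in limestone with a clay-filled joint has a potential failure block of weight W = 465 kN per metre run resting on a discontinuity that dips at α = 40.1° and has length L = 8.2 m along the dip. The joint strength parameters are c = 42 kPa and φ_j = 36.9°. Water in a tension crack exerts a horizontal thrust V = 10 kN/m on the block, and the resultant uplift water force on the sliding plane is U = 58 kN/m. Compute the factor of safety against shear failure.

FS = 1.83

Resolving the block weight along and normal to the plane and applying the Mohr–Coulomb strength on the joint:
N' = W cosα − U − V sinα = 465·cos40.1° − 58 − 10·sin40.1° = 291.2 kN/m
Driving force T = W sinα + V cosα = 465·sin40.1° + 10·cos40.1° = 307.2 kN/m
Resisting force R = c·L + N'·tanφ_j = 42·8.2 + 291.2·tan36.9° = 344.4 + 218.7 = 563.1 kN/m
FS = R / T = 563.1 / 307.2 = 1.833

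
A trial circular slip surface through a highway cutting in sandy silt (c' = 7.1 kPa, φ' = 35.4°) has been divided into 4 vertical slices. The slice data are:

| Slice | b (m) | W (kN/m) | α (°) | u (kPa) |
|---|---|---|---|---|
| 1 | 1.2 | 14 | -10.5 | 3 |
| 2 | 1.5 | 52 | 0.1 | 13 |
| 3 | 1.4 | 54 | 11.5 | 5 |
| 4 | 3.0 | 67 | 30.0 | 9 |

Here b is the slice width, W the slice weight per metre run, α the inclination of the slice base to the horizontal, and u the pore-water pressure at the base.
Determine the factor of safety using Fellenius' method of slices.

FS = 3.25

Ordinary method of slices: FS = Σ[c'·Δl_i + (W_i cosα_i − u_i·Δl_i)·tanφ'] / Σ W_i sinα_i, with Δl_i = b_i / cosα_i.
Slice 1: Δl = 1.2/cos(-10.5°) = 1.220 m; N'_1 = 14·cos(-10.5°) − 3·1.220 = 10.1; c'Δl = 8.67; W sinα = -2.6
Slice 2: Δl = 1.5/cos0.1° = 1.500 m; N'_2 = 52·cos0.1° − 13·1.500 = 32.5; c'Δl = 10.65; W sinα = 0.1
Slice 3: Δl = 1.4/cos11.5° = 1.429 m; N'_3 = 54·cos11.5° − 5·1.429 = 45.8; c'Δl = 10.14; W sinα = 10.8
Slice 4: Δl = 3.0/cos30.0° = 3.464 m; N'_4 = 67·cos30.0° − 9·3.464 = 26.8; c'Δl = 24.60; W sinα = 33.5
Σc'Δl = 54.1 kN/m; ΣN' = 115.2 kN/m; ΣW sinα = 41.8 kN/m
Resisting = 54.1 + 115.2·tan35.4° = 54.1 + 81.9 = 135.9 kN/m
FS = 135.9 / 41.8 = 3.252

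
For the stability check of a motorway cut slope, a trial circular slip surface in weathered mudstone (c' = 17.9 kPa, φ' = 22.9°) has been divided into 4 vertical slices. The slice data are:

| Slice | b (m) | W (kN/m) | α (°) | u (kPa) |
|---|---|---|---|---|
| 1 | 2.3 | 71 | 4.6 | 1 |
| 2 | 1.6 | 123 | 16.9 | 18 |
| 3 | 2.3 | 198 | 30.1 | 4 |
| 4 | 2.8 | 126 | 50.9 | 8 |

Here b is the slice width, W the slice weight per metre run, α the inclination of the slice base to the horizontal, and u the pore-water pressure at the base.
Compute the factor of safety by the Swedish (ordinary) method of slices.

Ordinary method of slices: FS = Σ[c'·Δl_i + (W_i cosα_i − u_i·Δl_i)·tanφ'] / Σ W_i sinα_i, with Δl_i = b_i / cosα_i.
Slice 1: Δl = 2.3/cos4.6° = 2.307 m; N'_1 = 71·cos4.6° − 1·2.307 = 68.5; c'Δl = 41.30; W sinα = 5.7
Slice 2: Δl = 1.6/cos16.9° = 1.672 m; N'_2 = 123·cos16.9° − 18·1.672 = 87.6; c'Δl = 29.93; W sinα = 35.8
Slice 3: Δl = 2.3/cos30.1° = 2.658 m; N'_3 = 198·cos30.1° − 4·2.658 = 160.7; c'Δl = 47.59; W sinα = 99.3
Slice 4: Δl = 2.8/cos50.9° = 4.440 m; N'_4 = 126·cos50.9° − 8·4.440 = 43.9; c'Δl = 79.47; W sinα = 97.8
Σc'Δl = 198.3 kN/m; ΣN' = 360.7 kN/m; ΣW sinα = 238.5 kN/m
Resisting = 198.3 + 360.7·tan22.9° = 198.3 + 152.4 = 350.6 kN/m
FS = 350.6 / 238.5 = 1.470

FS = 1.47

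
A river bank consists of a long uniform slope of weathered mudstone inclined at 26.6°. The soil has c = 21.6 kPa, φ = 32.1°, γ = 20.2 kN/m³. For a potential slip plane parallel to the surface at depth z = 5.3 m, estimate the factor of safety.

FS = 1.76

For an infinite slope with a slip plane parallel to the surface (no pore pressure): FS = [c + γz cos²β tanφ] / [γz sinβ cosβ].
γz = 20.2·5.3 = 107.06 kN/m²
Numerator = 21.6 + 107.06·cos²26.6°·tan32.1° = 21.6 + 107.06·0.7995·0.6273 = 75.294 kPa
Denominator = 107.06·sin26.6°·cos26.6° = 107.06·0.4478·0.8942 = 42.863 kPa
FS = 75.294 / 42.863 = 1.757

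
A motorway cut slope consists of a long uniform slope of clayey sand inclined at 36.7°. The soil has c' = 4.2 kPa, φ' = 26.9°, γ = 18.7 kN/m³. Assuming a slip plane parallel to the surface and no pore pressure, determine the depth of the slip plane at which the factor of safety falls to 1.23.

z = 0.85 m

Setting FS = 1.23 in FS = [c' + γz cos²β tanφ'] / [γz sinβ cosβ] and solving for z:
z = c' / [γ cosβ (FS·sinβ − cosβ·tanφ')]
  = 4.2 / [18.7·cos36.7°·(1.23·sin36.7° − cos36.7°·tan26.9°)]
  = 4.2 / [18.7·0.8018·(1.23·0.5976 − 0.8018·0.5073)]
  = 4.2 / 4.9225 = 0.853 m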